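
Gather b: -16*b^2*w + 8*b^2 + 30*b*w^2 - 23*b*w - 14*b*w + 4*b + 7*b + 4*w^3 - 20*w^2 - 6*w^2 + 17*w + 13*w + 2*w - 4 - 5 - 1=b^2*(8 - 16*w) + b*(30*w^2 - 37*w + 11) + 4*w^3 - 26*w^2 + 32*w - 10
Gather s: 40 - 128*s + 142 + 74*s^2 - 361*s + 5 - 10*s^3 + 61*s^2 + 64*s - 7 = -10*s^3 + 135*s^2 - 425*s + 180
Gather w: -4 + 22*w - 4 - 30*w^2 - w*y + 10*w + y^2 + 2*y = -30*w^2 + w*(32 - y) + y^2 + 2*y - 8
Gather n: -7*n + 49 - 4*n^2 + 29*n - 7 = -4*n^2 + 22*n + 42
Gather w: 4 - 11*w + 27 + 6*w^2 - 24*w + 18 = 6*w^2 - 35*w + 49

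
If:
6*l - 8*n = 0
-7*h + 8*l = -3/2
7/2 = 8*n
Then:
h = 37/42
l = 7/12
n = 7/16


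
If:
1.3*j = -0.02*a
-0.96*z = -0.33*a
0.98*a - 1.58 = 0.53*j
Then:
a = 1.60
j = -0.02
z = 0.55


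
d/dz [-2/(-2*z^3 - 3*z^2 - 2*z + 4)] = 4*(-3*z^2 - 3*z - 1)/(2*z^3 + 3*z^2 + 2*z - 4)^2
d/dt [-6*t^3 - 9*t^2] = 18*t*(-t - 1)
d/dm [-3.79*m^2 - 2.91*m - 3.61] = -7.58*m - 2.91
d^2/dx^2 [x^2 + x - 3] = 2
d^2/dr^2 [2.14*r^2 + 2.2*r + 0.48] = 4.28000000000000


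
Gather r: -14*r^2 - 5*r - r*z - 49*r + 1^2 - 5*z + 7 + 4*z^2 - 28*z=-14*r^2 + r*(-z - 54) + 4*z^2 - 33*z + 8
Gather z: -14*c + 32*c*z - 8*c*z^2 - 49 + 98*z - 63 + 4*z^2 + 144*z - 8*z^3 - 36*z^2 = -14*c - 8*z^3 + z^2*(-8*c - 32) + z*(32*c + 242) - 112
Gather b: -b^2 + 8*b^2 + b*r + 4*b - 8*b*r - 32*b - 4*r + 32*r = 7*b^2 + b*(-7*r - 28) + 28*r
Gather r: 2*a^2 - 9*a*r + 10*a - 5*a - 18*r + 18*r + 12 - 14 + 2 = 2*a^2 - 9*a*r + 5*a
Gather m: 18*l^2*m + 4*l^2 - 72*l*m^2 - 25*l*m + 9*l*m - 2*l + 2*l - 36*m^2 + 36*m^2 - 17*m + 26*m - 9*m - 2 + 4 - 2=4*l^2 - 72*l*m^2 + m*(18*l^2 - 16*l)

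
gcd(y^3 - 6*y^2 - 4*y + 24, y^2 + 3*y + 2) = y + 2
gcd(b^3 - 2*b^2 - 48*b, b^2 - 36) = b + 6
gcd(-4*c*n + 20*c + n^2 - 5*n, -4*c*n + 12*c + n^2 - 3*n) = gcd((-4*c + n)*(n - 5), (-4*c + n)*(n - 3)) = 4*c - n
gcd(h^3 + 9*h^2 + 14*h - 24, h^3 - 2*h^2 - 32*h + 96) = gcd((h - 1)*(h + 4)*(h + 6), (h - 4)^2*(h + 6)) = h + 6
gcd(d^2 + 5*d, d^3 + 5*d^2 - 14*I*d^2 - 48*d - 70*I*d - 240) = d + 5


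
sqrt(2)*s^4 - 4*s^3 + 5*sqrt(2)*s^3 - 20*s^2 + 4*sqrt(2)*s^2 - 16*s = s*(s + 4)*(s - 2*sqrt(2))*(sqrt(2)*s + sqrt(2))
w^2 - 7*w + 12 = (w - 4)*(w - 3)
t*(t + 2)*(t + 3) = t^3 + 5*t^2 + 6*t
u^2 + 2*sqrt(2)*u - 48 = (u - 4*sqrt(2))*(u + 6*sqrt(2))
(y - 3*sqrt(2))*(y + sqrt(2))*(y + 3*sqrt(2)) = y^3 + sqrt(2)*y^2 - 18*y - 18*sqrt(2)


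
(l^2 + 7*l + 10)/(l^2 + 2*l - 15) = (l + 2)/(l - 3)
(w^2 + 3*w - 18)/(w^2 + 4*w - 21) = (w + 6)/(w + 7)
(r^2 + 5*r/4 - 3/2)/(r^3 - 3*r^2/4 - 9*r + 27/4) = (r + 2)/(r^2 - 9)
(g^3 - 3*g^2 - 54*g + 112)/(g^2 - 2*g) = g - 1 - 56/g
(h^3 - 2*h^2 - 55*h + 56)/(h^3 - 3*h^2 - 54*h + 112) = (h - 1)/(h - 2)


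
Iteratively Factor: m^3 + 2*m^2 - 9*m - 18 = (m + 3)*(m^2 - m - 6) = (m - 3)*(m + 3)*(m + 2)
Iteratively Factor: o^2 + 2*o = (o + 2)*(o)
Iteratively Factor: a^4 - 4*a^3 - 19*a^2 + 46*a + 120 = (a + 2)*(a^3 - 6*a^2 - 7*a + 60) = (a + 2)*(a + 3)*(a^2 - 9*a + 20) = (a - 4)*(a + 2)*(a + 3)*(a - 5)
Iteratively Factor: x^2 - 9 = (x - 3)*(x + 3)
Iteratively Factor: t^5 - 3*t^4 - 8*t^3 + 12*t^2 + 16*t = (t + 1)*(t^4 - 4*t^3 - 4*t^2 + 16*t) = t*(t + 1)*(t^3 - 4*t^2 - 4*t + 16) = t*(t - 2)*(t + 1)*(t^2 - 2*t - 8) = t*(t - 4)*(t - 2)*(t + 1)*(t + 2)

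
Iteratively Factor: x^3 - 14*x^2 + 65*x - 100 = (x - 5)*(x^2 - 9*x + 20) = (x - 5)*(x - 4)*(x - 5)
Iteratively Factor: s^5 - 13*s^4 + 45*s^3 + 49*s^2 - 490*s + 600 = (s - 4)*(s^4 - 9*s^3 + 9*s^2 + 85*s - 150) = (s - 5)*(s - 4)*(s^3 - 4*s^2 - 11*s + 30) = (s - 5)*(s - 4)*(s + 3)*(s^2 - 7*s + 10) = (s - 5)*(s - 4)*(s - 2)*(s + 3)*(s - 5)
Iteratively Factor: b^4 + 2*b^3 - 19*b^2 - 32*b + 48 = (b - 1)*(b^3 + 3*b^2 - 16*b - 48) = (b - 1)*(b + 4)*(b^2 - b - 12) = (b - 1)*(b + 3)*(b + 4)*(b - 4)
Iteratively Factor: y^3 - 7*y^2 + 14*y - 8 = (y - 4)*(y^2 - 3*y + 2) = (y - 4)*(y - 2)*(y - 1)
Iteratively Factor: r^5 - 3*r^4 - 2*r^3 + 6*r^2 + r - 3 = (r - 3)*(r^4 - 2*r^2 + 1) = (r - 3)*(r - 1)*(r^3 + r^2 - r - 1) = (r - 3)*(r - 1)*(r + 1)*(r^2 - 1) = (r - 3)*(r - 1)*(r + 1)^2*(r - 1)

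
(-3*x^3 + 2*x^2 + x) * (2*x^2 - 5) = -6*x^5 + 4*x^4 + 17*x^3 - 10*x^2 - 5*x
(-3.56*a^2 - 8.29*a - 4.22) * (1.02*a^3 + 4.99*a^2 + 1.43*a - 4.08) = -3.6312*a^5 - 26.2202*a^4 - 50.7623*a^3 - 18.3877*a^2 + 27.7886*a + 17.2176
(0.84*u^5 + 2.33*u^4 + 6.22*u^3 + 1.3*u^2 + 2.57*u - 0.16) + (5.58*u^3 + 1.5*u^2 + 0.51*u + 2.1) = 0.84*u^5 + 2.33*u^4 + 11.8*u^3 + 2.8*u^2 + 3.08*u + 1.94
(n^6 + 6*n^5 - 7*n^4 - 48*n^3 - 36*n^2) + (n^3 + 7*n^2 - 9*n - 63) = n^6 + 6*n^5 - 7*n^4 - 47*n^3 - 29*n^2 - 9*n - 63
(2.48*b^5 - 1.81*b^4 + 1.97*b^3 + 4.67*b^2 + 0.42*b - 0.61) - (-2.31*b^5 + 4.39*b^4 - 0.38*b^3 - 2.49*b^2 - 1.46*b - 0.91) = 4.79*b^5 - 6.2*b^4 + 2.35*b^3 + 7.16*b^2 + 1.88*b + 0.3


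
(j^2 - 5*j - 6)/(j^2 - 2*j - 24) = (j + 1)/(j + 4)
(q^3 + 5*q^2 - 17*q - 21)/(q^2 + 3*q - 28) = (q^2 - 2*q - 3)/(q - 4)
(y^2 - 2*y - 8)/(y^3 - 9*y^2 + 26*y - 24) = (y + 2)/(y^2 - 5*y + 6)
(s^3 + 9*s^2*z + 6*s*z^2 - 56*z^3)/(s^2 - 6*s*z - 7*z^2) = (-s^3 - 9*s^2*z - 6*s*z^2 + 56*z^3)/(-s^2 + 6*s*z + 7*z^2)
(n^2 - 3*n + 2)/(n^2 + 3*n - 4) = (n - 2)/(n + 4)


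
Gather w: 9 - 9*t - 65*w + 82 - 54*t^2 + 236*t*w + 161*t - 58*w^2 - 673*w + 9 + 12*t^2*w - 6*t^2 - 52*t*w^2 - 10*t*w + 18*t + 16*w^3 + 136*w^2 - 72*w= -60*t^2 + 170*t + 16*w^3 + w^2*(78 - 52*t) + w*(12*t^2 + 226*t - 810) + 100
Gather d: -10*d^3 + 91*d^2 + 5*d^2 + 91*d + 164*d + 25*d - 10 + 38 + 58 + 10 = -10*d^3 + 96*d^2 + 280*d + 96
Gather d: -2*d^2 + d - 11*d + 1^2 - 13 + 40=-2*d^2 - 10*d + 28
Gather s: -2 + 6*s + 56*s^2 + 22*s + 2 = 56*s^2 + 28*s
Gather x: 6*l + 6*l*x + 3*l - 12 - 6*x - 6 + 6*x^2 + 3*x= 9*l + 6*x^2 + x*(6*l - 3) - 18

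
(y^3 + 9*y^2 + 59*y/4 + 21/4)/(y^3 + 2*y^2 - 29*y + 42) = (y^2 + 2*y + 3/4)/(y^2 - 5*y + 6)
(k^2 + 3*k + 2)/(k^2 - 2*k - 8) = (k + 1)/(k - 4)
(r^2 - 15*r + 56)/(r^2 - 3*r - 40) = (r - 7)/(r + 5)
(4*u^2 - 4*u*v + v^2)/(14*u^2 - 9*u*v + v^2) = (2*u - v)/(7*u - v)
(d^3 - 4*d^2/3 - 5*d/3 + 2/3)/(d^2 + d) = d - 7/3 + 2/(3*d)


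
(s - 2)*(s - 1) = s^2 - 3*s + 2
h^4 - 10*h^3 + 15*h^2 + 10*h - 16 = (h - 8)*(h - 2)*(h - 1)*(h + 1)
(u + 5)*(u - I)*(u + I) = u^3 + 5*u^2 + u + 5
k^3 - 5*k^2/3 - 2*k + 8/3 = (k - 2)*(k - 1)*(k + 4/3)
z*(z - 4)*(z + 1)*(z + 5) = z^4 + 2*z^3 - 19*z^2 - 20*z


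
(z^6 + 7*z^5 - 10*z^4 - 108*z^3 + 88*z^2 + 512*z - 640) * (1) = z^6 + 7*z^5 - 10*z^4 - 108*z^3 + 88*z^2 + 512*z - 640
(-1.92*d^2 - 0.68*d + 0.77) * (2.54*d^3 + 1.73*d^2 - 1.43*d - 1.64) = -4.8768*d^5 - 5.0488*d^4 + 3.525*d^3 + 5.4533*d^2 + 0.0141*d - 1.2628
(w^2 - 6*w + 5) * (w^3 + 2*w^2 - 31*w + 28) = w^5 - 4*w^4 - 38*w^3 + 224*w^2 - 323*w + 140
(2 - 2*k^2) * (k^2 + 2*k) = -2*k^4 - 4*k^3 + 2*k^2 + 4*k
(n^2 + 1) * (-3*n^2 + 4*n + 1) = -3*n^4 + 4*n^3 - 2*n^2 + 4*n + 1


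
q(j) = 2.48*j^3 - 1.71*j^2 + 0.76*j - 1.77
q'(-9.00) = 634.18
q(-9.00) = -1955.04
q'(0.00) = 0.76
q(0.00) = -1.77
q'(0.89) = 3.61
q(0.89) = -0.70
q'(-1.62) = 25.83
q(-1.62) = -18.03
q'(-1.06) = 12.74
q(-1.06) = -7.45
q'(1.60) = 14.33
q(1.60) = 5.23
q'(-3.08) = 81.87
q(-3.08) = -92.79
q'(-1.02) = 11.99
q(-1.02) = -6.96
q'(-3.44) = 100.57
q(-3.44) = -125.57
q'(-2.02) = 38.03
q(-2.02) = -30.72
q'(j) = 7.44*j^2 - 3.42*j + 0.76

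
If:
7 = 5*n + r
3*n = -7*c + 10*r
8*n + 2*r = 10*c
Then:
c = 7/6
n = 7/6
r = 7/6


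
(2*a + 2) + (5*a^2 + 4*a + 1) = 5*a^2 + 6*a + 3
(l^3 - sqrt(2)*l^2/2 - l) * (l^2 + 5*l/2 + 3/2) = l^5 - sqrt(2)*l^4/2 + 5*l^4/2 - 5*sqrt(2)*l^3/4 + l^3/2 - 5*l^2/2 - 3*sqrt(2)*l^2/4 - 3*l/2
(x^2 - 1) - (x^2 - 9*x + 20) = 9*x - 21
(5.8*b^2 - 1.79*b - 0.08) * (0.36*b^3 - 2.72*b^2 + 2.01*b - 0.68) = 2.088*b^5 - 16.4204*b^4 + 16.498*b^3 - 7.3243*b^2 + 1.0564*b + 0.0544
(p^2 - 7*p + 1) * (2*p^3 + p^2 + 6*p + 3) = 2*p^5 - 13*p^4 + p^3 - 38*p^2 - 15*p + 3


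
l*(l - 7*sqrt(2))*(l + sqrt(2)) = l^3 - 6*sqrt(2)*l^2 - 14*l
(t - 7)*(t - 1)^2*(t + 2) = t^4 - 7*t^3 - 3*t^2 + 23*t - 14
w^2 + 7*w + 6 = (w + 1)*(w + 6)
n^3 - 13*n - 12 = (n - 4)*(n + 1)*(n + 3)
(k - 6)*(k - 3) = k^2 - 9*k + 18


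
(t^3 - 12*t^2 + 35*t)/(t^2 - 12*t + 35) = t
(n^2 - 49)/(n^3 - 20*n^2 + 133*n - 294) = (n + 7)/(n^2 - 13*n + 42)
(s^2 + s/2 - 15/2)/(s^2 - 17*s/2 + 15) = (s + 3)/(s - 6)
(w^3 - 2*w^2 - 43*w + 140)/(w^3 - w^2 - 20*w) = (w^2 + 3*w - 28)/(w*(w + 4))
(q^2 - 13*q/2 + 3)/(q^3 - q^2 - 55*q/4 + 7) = 2*(q - 6)/(2*q^2 - q - 28)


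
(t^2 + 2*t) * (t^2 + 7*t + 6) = t^4 + 9*t^3 + 20*t^2 + 12*t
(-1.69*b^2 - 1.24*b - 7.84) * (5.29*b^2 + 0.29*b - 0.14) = -8.9401*b^4 - 7.0497*b^3 - 41.5966*b^2 - 2.1*b + 1.0976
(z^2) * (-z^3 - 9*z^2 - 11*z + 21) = -z^5 - 9*z^4 - 11*z^3 + 21*z^2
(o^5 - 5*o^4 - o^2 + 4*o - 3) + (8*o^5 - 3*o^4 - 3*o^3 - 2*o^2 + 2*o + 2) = 9*o^5 - 8*o^4 - 3*o^3 - 3*o^2 + 6*o - 1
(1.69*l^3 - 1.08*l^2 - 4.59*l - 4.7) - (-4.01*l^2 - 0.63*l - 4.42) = 1.69*l^3 + 2.93*l^2 - 3.96*l - 0.28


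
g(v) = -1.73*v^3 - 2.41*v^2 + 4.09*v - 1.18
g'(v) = -5.19*v^2 - 4.82*v + 4.09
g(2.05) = -17.83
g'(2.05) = -27.60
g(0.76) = -0.22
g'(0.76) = -2.57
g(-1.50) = -6.90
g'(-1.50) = -0.36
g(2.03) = -17.28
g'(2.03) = -27.08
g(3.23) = -71.41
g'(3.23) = -65.63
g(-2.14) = -4.01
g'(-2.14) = -9.36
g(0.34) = -0.14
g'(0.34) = 1.85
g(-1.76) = -6.41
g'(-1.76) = -3.50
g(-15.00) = 5233.97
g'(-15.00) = -1091.36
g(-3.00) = 11.57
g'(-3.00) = -28.16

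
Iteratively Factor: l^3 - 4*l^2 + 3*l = (l - 1)*(l^2 - 3*l) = l*(l - 1)*(l - 3)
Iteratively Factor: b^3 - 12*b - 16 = (b + 2)*(b^2 - 2*b - 8) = (b - 4)*(b + 2)*(b + 2)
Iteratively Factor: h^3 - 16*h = (h - 4)*(h^2 + 4*h) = (h - 4)*(h + 4)*(h)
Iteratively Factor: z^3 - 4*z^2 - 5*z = (z + 1)*(z^2 - 5*z) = (z - 5)*(z + 1)*(z)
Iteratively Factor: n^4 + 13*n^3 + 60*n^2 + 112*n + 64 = (n + 4)*(n^3 + 9*n^2 + 24*n + 16) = (n + 4)^2*(n^2 + 5*n + 4) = (n + 1)*(n + 4)^2*(n + 4)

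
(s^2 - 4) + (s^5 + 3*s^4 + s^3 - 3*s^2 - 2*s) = s^5 + 3*s^4 + s^3 - 2*s^2 - 2*s - 4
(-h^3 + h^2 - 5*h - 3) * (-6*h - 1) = 6*h^4 - 5*h^3 + 29*h^2 + 23*h + 3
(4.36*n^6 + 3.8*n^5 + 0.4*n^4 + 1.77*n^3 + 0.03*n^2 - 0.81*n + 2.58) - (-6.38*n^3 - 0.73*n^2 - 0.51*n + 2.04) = 4.36*n^6 + 3.8*n^5 + 0.4*n^4 + 8.15*n^3 + 0.76*n^2 - 0.3*n + 0.54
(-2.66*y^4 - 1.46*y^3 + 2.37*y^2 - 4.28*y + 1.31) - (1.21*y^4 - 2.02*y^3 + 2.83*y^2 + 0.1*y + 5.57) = -3.87*y^4 + 0.56*y^3 - 0.46*y^2 - 4.38*y - 4.26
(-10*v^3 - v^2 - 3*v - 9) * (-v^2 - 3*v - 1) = 10*v^5 + 31*v^4 + 16*v^3 + 19*v^2 + 30*v + 9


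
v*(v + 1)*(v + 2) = v^3 + 3*v^2 + 2*v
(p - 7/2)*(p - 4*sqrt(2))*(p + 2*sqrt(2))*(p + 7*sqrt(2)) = p^4 - 7*p^3/2 + 5*sqrt(2)*p^3 - 44*p^2 - 35*sqrt(2)*p^2/2 - 112*sqrt(2)*p + 154*p + 392*sqrt(2)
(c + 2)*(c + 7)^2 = c^3 + 16*c^2 + 77*c + 98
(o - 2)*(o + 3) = o^2 + o - 6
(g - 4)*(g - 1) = g^2 - 5*g + 4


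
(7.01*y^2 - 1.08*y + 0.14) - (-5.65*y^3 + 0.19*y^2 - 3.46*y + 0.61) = 5.65*y^3 + 6.82*y^2 + 2.38*y - 0.47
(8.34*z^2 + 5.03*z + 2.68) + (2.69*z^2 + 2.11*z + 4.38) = 11.03*z^2 + 7.14*z + 7.06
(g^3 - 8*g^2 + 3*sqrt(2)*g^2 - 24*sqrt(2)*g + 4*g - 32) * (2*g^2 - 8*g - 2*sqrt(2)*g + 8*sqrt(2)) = 2*g^5 - 24*g^4 + 4*sqrt(2)*g^4 - 48*sqrt(2)*g^3 + 60*g^3 + 48*g^2 + 120*sqrt(2)*g^2 - 128*g + 96*sqrt(2)*g - 256*sqrt(2)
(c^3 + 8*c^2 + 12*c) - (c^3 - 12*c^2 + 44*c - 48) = 20*c^2 - 32*c + 48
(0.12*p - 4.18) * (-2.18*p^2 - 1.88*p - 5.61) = -0.2616*p^3 + 8.8868*p^2 + 7.1852*p + 23.4498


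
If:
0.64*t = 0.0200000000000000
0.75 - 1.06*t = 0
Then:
No Solution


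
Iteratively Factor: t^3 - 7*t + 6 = (t - 2)*(t^2 + 2*t - 3) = (t - 2)*(t - 1)*(t + 3)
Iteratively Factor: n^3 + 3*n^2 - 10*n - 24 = (n + 4)*(n^2 - n - 6) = (n + 2)*(n + 4)*(n - 3)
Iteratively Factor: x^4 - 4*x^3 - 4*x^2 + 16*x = (x - 4)*(x^3 - 4*x) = (x - 4)*(x + 2)*(x^2 - 2*x) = x*(x - 4)*(x + 2)*(x - 2)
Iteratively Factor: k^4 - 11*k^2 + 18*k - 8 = (k - 1)*(k^3 + k^2 - 10*k + 8) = (k - 1)^2*(k^2 + 2*k - 8) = (k - 1)^2*(k + 4)*(k - 2)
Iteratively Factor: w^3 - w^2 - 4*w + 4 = (w - 1)*(w^2 - 4) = (w - 2)*(w - 1)*(w + 2)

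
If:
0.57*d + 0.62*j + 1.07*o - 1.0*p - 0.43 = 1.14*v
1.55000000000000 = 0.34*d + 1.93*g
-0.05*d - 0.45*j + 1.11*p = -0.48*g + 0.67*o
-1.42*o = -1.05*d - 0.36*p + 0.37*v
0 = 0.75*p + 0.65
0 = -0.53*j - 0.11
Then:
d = -0.71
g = 0.93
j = -0.21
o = -0.58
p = -0.87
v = -0.63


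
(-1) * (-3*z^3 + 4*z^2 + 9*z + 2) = 3*z^3 - 4*z^2 - 9*z - 2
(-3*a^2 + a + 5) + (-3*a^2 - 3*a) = -6*a^2 - 2*a + 5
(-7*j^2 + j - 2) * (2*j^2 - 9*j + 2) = -14*j^4 + 65*j^3 - 27*j^2 + 20*j - 4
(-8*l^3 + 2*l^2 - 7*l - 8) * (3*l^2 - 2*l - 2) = -24*l^5 + 22*l^4 - 9*l^3 - 14*l^2 + 30*l + 16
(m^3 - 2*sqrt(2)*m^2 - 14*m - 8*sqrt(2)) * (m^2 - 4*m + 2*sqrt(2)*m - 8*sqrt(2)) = m^5 - 4*m^4 - 22*m^3 - 36*sqrt(2)*m^2 + 88*m^2 - 32*m + 144*sqrt(2)*m + 128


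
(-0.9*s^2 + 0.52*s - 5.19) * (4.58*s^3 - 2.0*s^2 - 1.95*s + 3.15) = -4.122*s^5 + 4.1816*s^4 - 23.0552*s^3 + 6.531*s^2 + 11.7585*s - 16.3485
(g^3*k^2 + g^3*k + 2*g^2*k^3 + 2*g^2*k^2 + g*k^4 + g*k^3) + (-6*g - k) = g^3*k^2 + g^3*k + 2*g^2*k^3 + 2*g^2*k^2 + g*k^4 + g*k^3 - 6*g - k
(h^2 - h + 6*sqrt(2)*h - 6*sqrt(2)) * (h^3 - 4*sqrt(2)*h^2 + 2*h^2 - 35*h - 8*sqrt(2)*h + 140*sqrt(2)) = h^5 + h^4 + 2*sqrt(2)*h^4 - 85*h^3 + 2*sqrt(2)*h^3 - 74*sqrt(2)*h^2 - 13*h^2 + 70*sqrt(2)*h + 1776*h - 1680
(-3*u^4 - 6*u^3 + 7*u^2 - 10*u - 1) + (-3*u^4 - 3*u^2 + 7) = -6*u^4 - 6*u^3 + 4*u^2 - 10*u + 6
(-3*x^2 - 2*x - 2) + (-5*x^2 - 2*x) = -8*x^2 - 4*x - 2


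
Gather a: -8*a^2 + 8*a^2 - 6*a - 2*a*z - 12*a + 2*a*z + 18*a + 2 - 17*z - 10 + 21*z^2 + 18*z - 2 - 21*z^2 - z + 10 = 0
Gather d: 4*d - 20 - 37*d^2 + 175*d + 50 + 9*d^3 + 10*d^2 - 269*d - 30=9*d^3 - 27*d^2 - 90*d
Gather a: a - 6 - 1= a - 7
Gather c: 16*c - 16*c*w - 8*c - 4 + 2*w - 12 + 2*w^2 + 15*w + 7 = c*(8 - 16*w) + 2*w^2 + 17*w - 9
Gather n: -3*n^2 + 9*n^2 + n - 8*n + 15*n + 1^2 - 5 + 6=6*n^2 + 8*n + 2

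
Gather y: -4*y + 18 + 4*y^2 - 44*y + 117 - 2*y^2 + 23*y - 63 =2*y^2 - 25*y + 72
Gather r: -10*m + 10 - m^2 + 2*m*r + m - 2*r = -m^2 - 9*m + r*(2*m - 2) + 10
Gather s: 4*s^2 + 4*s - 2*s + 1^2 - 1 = 4*s^2 + 2*s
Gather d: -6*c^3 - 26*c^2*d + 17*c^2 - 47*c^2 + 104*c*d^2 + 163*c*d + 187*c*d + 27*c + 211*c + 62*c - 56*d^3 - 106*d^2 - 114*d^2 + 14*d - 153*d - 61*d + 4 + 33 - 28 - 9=-6*c^3 - 30*c^2 + 300*c - 56*d^3 + d^2*(104*c - 220) + d*(-26*c^2 + 350*c - 200)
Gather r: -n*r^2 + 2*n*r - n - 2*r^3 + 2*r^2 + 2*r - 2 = -n - 2*r^3 + r^2*(2 - n) + r*(2*n + 2) - 2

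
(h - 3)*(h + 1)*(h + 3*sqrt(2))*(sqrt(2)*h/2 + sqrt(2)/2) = sqrt(2)*h^4/2 - sqrt(2)*h^3/2 + 3*h^3 - 5*sqrt(2)*h^2/2 - 3*h^2 - 15*h - 3*sqrt(2)*h/2 - 9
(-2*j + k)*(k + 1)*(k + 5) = -2*j*k^2 - 12*j*k - 10*j + k^3 + 6*k^2 + 5*k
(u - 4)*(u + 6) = u^2 + 2*u - 24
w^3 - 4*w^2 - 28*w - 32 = (w - 8)*(w + 2)^2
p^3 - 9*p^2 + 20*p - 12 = (p - 6)*(p - 2)*(p - 1)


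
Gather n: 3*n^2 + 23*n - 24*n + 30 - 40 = 3*n^2 - n - 10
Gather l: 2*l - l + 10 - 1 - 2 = l + 7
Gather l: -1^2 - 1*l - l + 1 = -2*l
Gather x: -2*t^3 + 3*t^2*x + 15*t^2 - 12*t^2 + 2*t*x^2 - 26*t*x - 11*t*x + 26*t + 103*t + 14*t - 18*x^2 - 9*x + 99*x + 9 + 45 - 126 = -2*t^3 + 3*t^2 + 143*t + x^2*(2*t - 18) + x*(3*t^2 - 37*t + 90) - 72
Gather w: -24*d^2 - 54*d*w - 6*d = -24*d^2 - 54*d*w - 6*d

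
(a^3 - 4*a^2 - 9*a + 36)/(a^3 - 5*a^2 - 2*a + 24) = (a + 3)/(a + 2)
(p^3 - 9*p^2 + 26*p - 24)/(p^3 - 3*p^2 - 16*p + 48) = (p - 2)/(p + 4)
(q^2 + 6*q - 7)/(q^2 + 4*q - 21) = (q - 1)/(q - 3)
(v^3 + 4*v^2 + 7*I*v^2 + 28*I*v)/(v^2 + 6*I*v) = (v^2 + v*(4 + 7*I) + 28*I)/(v + 6*I)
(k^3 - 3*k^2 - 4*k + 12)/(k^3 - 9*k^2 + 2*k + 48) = (k - 2)/(k - 8)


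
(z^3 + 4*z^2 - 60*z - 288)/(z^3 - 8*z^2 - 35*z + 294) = (z^2 - 2*z - 48)/(z^2 - 14*z + 49)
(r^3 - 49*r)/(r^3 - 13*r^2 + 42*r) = (r + 7)/(r - 6)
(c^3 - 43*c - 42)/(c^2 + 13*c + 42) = (c^2 - 6*c - 7)/(c + 7)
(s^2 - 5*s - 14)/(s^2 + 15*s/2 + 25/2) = 2*(s^2 - 5*s - 14)/(2*s^2 + 15*s + 25)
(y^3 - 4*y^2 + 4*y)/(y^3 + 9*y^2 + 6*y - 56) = y*(y - 2)/(y^2 + 11*y + 28)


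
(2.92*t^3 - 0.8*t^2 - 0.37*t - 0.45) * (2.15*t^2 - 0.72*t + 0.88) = 6.278*t^5 - 3.8224*t^4 + 2.3501*t^3 - 1.4051*t^2 - 0.00159999999999999*t - 0.396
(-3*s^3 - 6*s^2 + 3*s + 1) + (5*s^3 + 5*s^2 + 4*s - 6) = 2*s^3 - s^2 + 7*s - 5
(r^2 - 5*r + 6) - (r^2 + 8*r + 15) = -13*r - 9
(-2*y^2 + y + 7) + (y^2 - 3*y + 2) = -y^2 - 2*y + 9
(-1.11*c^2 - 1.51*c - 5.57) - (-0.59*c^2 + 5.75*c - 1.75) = -0.52*c^2 - 7.26*c - 3.82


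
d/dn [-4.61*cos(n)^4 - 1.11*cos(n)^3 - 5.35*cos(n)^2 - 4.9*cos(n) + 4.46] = (18.44*cos(n)^3 + 3.33*cos(n)^2 + 10.7*cos(n) + 4.9)*sin(n)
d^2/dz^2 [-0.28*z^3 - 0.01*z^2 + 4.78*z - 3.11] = -1.68*z - 0.02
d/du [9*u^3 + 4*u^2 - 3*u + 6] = 27*u^2 + 8*u - 3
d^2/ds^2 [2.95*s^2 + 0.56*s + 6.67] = 5.90000000000000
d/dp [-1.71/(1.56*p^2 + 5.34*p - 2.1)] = (5.3352*p + 9.1314)/(1.56*p^2 + 5.34*p - 2.1)^2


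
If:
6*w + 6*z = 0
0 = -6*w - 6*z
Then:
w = -z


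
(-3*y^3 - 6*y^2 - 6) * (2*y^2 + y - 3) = -6*y^5 - 15*y^4 + 3*y^3 + 6*y^2 - 6*y + 18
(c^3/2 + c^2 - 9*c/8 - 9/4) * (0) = 0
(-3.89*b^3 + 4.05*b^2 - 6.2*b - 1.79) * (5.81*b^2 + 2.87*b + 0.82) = -22.6009*b^5 + 12.3662*b^4 - 27.5883*b^3 - 24.8729*b^2 - 10.2213*b - 1.4678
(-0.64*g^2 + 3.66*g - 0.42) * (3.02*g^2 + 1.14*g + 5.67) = -1.9328*g^4 + 10.3236*g^3 - 0.7248*g^2 + 20.2734*g - 2.3814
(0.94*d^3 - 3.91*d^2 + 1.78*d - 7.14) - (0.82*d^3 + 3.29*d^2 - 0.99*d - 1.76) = 0.12*d^3 - 7.2*d^2 + 2.77*d - 5.38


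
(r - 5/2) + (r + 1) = 2*r - 3/2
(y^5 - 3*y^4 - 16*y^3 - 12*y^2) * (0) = 0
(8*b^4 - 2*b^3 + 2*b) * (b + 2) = 8*b^5 + 14*b^4 - 4*b^3 + 2*b^2 + 4*b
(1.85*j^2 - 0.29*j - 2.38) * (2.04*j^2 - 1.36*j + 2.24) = 3.774*j^4 - 3.1076*j^3 - 0.316799999999999*j^2 + 2.5872*j - 5.3312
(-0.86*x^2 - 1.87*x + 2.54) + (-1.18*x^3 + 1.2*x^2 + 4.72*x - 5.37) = -1.18*x^3 + 0.34*x^2 + 2.85*x - 2.83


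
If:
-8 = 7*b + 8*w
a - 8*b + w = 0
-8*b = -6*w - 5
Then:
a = 35/106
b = -4/53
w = -99/106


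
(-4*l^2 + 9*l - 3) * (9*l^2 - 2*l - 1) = -36*l^4 + 89*l^3 - 41*l^2 - 3*l + 3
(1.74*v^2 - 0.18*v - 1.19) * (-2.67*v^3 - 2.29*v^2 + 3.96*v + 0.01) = -4.6458*v^5 - 3.504*v^4 + 10.4799*v^3 + 2.0297*v^2 - 4.7142*v - 0.0119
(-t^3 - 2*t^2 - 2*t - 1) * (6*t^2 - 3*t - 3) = -6*t^5 - 9*t^4 - 3*t^3 + 6*t^2 + 9*t + 3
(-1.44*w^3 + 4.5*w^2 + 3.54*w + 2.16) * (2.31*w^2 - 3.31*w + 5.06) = -3.3264*w^5 + 15.1614*w^4 - 14.004*w^3 + 16.0422*w^2 + 10.7628*w + 10.9296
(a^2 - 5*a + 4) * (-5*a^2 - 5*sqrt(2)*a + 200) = -5*a^4 - 5*sqrt(2)*a^3 + 25*a^3 + 25*sqrt(2)*a^2 + 180*a^2 - 1000*a - 20*sqrt(2)*a + 800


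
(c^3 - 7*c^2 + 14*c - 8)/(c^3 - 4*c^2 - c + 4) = (c - 2)/(c + 1)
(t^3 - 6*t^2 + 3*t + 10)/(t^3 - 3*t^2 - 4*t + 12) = (t^2 - 4*t - 5)/(t^2 - t - 6)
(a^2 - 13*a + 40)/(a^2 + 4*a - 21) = (a^2 - 13*a + 40)/(a^2 + 4*a - 21)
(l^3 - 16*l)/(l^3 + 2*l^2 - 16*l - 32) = l/(l + 2)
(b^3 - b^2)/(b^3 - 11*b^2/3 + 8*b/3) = 3*b/(3*b - 8)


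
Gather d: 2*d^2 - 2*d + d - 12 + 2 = 2*d^2 - d - 10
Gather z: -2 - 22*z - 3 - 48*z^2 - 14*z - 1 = -48*z^2 - 36*z - 6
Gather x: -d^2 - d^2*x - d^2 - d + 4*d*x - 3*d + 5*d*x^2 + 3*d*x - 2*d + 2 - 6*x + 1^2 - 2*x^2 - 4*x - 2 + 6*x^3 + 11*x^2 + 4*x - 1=-2*d^2 - 6*d + 6*x^3 + x^2*(5*d + 9) + x*(-d^2 + 7*d - 6)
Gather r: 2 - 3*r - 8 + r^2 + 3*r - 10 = r^2 - 16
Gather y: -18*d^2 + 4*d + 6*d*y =-18*d^2 + 6*d*y + 4*d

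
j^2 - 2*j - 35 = (j - 7)*(j + 5)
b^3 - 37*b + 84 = (b - 4)*(b - 3)*(b + 7)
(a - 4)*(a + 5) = a^2 + a - 20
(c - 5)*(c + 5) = c^2 - 25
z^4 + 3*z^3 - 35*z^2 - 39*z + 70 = (z - 5)*(z - 1)*(z + 2)*(z + 7)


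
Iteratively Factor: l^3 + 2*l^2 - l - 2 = (l + 2)*(l^2 - 1) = (l - 1)*(l + 2)*(l + 1)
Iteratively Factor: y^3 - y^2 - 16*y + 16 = (y - 1)*(y^2 - 16) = (y - 4)*(y - 1)*(y + 4)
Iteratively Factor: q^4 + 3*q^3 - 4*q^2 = (q)*(q^3 + 3*q^2 - 4*q) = q^2*(q^2 + 3*q - 4) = q^2*(q + 4)*(q - 1)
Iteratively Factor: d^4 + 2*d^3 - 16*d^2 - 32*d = (d + 2)*(d^3 - 16*d) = (d + 2)*(d + 4)*(d^2 - 4*d) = (d - 4)*(d + 2)*(d + 4)*(d)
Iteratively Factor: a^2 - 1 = (a - 1)*(a + 1)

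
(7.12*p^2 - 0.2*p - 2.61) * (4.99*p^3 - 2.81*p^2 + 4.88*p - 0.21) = 35.5288*p^5 - 21.0052*p^4 + 22.2837*p^3 + 4.8629*p^2 - 12.6948*p + 0.5481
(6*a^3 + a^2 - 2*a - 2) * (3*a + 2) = 18*a^4 + 15*a^3 - 4*a^2 - 10*a - 4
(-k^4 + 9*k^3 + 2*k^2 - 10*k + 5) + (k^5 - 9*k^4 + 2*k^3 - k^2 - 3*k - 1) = k^5 - 10*k^4 + 11*k^3 + k^2 - 13*k + 4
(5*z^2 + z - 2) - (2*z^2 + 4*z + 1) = 3*z^2 - 3*z - 3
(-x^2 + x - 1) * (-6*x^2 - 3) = 6*x^4 - 6*x^3 + 9*x^2 - 3*x + 3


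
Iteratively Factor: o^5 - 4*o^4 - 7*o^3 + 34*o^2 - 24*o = (o - 2)*(o^4 - 2*o^3 - 11*o^2 + 12*o) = (o - 4)*(o - 2)*(o^3 + 2*o^2 - 3*o) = (o - 4)*(o - 2)*(o - 1)*(o^2 + 3*o) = o*(o - 4)*(o - 2)*(o - 1)*(o + 3)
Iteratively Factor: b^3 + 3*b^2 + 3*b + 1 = (b + 1)*(b^2 + 2*b + 1) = (b + 1)^2*(b + 1)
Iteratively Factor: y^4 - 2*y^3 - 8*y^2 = (y + 2)*(y^3 - 4*y^2) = y*(y + 2)*(y^2 - 4*y) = y*(y - 4)*(y + 2)*(y)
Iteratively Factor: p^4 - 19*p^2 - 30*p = (p + 2)*(p^3 - 2*p^2 - 15*p) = (p - 5)*(p + 2)*(p^2 + 3*p) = p*(p - 5)*(p + 2)*(p + 3)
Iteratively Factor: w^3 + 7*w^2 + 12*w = (w + 4)*(w^2 + 3*w) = w*(w + 4)*(w + 3)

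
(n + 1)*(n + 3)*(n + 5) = n^3 + 9*n^2 + 23*n + 15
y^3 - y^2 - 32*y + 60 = (y - 5)*(y - 2)*(y + 6)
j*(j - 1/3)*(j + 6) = j^3 + 17*j^2/3 - 2*j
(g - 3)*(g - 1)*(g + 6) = g^3 + 2*g^2 - 21*g + 18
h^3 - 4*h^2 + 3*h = h*(h - 3)*(h - 1)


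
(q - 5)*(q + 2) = q^2 - 3*q - 10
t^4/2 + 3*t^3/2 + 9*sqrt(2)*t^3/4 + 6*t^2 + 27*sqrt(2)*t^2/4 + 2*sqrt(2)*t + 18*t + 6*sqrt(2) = (t/2 + sqrt(2))*(t + 3)*(t + sqrt(2)/2)*(t + 2*sqrt(2))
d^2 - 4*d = d*(d - 4)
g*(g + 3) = g^2 + 3*g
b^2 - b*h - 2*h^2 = (b - 2*h)*(b + h)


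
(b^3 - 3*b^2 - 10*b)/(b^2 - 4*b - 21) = b*(-b^2 + 3*b + 10)/(-b^2 + 4*b + 21)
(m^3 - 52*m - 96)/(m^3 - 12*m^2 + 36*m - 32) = (m^2 + 8*m + 12)/(m^2 - 4*m + 4)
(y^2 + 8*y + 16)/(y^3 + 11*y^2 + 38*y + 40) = (y + 4)/(y^2 + 7*y + 10)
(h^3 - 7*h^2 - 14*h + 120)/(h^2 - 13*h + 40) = (h^2 - 2*h - 24)/(h - 8)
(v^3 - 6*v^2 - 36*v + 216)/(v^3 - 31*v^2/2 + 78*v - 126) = 2*(v + 6)/(2*v - 7)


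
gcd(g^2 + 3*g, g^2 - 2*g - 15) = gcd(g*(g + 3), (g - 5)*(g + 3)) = g + 3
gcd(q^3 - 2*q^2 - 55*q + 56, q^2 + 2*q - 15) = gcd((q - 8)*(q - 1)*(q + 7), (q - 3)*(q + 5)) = 1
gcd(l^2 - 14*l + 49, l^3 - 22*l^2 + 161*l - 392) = l^2 - 14*l + 49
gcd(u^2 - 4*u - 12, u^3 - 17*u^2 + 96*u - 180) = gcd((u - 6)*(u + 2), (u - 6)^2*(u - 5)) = u - 6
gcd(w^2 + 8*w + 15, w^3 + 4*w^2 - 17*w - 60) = w^2 + 8*w + 15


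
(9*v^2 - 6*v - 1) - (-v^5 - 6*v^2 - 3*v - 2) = v^5 + 15*v^2 - 3*v + 1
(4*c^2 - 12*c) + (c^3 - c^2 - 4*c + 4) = c^3 + 3*c^2 - 16*c + 4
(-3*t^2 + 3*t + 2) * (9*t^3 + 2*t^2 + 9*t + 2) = -27*t^5 + 21*t^4 - 3*t^3 + 25*t^2 + 24*t + 4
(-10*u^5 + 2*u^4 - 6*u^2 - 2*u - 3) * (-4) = 40*u^5 - 8*u^4 + 24*u^2 + 8*u + 12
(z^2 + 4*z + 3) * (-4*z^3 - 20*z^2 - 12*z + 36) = -4*z^5 - 36*z^4 - 104*z^3 - 72*z^2 + 108*z + 108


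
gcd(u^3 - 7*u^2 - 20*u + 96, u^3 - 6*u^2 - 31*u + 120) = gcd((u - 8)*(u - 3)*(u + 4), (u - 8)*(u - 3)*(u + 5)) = u^2 - 11*u + 24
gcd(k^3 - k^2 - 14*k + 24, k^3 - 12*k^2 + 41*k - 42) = k^2 - 5*k + 6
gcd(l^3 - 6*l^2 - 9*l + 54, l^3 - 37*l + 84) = l - 3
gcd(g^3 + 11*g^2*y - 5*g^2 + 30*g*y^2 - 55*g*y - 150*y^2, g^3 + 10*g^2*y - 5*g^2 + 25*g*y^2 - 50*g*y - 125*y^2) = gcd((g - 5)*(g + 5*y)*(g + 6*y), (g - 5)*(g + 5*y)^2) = g^2 + 5*g*y - 5*g - 25*y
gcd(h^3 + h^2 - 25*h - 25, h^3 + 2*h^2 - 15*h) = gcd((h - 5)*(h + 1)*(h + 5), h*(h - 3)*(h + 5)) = h + 5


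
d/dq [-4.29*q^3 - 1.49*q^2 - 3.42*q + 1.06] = -12.87*q^2 - 2.98*q - 3.42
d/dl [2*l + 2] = 2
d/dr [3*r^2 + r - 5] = 6*r + 1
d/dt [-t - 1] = -1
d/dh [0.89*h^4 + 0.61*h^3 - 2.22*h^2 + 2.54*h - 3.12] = 3.56*h^3 + 1.83*h^2 - 4.44*h + 2.54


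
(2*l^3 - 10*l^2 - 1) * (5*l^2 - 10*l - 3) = 10*l^5 - 70*l^4 + 94*l^3 + 25*l^2 + 10*l + 3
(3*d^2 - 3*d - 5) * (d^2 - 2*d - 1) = 3*d^4 - 9*d^3 - 2*d^2 + 13*d + 5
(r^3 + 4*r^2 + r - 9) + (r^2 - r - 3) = r^3 + 5*r^2 - 12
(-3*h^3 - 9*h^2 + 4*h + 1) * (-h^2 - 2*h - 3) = 3*h^5 + 15*h^4 + 23*h^3 + 18*h^2 - 14*h - 3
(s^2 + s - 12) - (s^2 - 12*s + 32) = 13*s - 44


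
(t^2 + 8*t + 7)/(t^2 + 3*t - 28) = (t + 1)/(t - 4)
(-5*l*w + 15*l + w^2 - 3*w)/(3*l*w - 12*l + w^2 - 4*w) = (-5*l*w + 15*l + w^2 - 3*w)/(3*l*w - 12*l + w^2 - 4*w)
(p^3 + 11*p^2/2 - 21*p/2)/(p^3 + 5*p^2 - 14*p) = (p - 3/2)/(p - 2)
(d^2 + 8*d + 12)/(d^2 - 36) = (d + 2)/(d - 6)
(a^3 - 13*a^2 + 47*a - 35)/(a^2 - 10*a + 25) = (a^2 - 8*a + 7)/(a - 5)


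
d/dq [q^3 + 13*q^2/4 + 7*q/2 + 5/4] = 3*q^2 + 13*q/2 + 7/2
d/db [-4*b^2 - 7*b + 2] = -8*b - 7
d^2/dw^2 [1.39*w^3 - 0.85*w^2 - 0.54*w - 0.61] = 8.34*w - 1.7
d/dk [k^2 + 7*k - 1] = 2*k + 7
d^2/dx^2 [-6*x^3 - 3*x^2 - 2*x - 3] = -36*x - 6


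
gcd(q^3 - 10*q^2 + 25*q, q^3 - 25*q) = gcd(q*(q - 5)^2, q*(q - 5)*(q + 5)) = q^2 - 5*q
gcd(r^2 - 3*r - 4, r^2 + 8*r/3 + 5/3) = r + 1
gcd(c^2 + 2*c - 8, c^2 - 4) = c - 2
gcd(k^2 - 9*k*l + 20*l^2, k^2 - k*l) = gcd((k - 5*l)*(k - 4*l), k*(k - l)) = 1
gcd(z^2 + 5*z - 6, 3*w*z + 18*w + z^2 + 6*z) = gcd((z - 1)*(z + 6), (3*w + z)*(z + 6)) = z + 6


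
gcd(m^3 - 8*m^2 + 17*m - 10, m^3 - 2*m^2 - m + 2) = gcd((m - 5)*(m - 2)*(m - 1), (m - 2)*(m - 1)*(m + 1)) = m^2 - 3*m + 2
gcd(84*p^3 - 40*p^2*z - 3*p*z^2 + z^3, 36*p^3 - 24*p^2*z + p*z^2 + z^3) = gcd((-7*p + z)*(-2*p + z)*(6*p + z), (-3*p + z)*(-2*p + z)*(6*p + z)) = -12*p^2 + 4*p*z + z^2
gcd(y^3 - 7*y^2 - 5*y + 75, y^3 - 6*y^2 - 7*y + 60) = y^2 - 2*y - 15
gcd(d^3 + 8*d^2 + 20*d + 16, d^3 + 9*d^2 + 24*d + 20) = d^2 + 4*d + 4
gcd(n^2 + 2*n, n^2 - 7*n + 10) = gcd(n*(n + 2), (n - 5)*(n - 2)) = 1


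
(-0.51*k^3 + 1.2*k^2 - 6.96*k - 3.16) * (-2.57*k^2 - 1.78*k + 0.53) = 1.3107*k^5 - 2.1762*k^4 + 15.4809*k^3 + 21.146*k^2 + 1.936*k - 1.6748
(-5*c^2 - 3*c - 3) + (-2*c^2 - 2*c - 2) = -7*c^2 - 5*c - 5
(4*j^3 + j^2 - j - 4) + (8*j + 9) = 4*j^3 + j^2 + 7*j + 5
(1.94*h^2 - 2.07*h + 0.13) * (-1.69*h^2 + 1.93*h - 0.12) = -3.2786*h^4 + 7.2425*h^3 - 4.4476*h^2 + 0.4993*h - 0.0156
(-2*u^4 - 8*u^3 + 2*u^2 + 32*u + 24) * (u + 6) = -2*u^5 - 20*u^4 - 46*u^3 + 44*u^2 + 216*u + 144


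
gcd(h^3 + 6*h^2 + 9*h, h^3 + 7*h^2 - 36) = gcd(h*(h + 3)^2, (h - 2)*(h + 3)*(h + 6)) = h + 3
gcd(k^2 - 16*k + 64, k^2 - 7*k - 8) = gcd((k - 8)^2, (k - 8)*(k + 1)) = k - 8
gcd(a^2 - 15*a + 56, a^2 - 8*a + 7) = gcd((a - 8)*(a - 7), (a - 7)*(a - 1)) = a - 7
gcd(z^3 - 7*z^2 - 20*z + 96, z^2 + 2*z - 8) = z + 4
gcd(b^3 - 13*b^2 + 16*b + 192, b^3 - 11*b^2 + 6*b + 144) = b^2 - 5*b - 24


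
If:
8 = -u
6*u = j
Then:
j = -48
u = -8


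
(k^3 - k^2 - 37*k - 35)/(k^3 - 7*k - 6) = (k^2 - 2*k - 35)/(k^2 - k - 6)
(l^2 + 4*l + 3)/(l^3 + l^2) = (l + 3)/l^2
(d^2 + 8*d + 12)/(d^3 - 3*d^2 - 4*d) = (d^2 + 8*d + 12)/(d*(d^2 - 3*d - 4))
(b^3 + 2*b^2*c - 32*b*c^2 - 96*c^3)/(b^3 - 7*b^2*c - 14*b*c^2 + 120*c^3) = (b + 4*c)/(b - 5*c)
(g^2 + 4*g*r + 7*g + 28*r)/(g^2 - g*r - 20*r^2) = (-g - 7)/(-g + 5*r)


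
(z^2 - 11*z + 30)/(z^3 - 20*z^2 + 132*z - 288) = (z - 5)/(z^2 - 14*z + 48)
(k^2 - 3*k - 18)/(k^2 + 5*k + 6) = (k - 6)/(k + 2)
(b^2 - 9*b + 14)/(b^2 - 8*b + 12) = (b - 7)/(b - 6)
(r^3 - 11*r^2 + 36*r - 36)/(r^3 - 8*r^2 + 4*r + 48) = (r^2 - 5*r + 6)/(r^2 - 2*r - 8)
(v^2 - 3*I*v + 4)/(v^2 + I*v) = (v - 4*I)/v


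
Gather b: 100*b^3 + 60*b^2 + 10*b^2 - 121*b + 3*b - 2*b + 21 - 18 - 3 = 100*b^3 + 70*b^2 - 120*b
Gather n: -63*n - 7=-63*n - 7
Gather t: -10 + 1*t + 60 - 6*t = 50 - 5*t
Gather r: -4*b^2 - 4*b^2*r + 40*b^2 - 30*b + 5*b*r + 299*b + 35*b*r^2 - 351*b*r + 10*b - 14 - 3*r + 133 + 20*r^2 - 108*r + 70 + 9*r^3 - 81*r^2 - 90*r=36*b^2 + 279*b + 9*r^3 + r^2*(35*b - 61) + r*(-4*b^2 - 346*b - 201) + 189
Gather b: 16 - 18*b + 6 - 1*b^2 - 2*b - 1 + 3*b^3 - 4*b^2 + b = 3*b^3 - 5*b^2 - 19*b + 21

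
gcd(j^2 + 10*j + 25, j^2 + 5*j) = j + 5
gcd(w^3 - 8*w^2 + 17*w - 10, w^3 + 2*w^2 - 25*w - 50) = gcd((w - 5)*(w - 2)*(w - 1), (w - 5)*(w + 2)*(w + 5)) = w - 5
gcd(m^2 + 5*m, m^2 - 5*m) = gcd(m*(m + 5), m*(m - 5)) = m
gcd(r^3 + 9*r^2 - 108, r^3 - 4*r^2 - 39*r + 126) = r^2 + 3*r - 18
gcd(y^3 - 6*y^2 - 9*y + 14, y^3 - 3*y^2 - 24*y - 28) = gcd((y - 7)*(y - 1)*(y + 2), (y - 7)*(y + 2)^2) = y^2 - 5*y - 14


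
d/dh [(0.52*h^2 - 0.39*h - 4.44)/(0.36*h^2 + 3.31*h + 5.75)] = (1.8616*h^2 + 9.1768*h + 12.4539)/(0.1296*h^4 + 2.3832*h^3 + 15.0961*h^2 + 38.065*h + 33.0625)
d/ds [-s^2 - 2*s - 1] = -2*s - 2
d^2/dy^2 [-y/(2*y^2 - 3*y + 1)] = 2*(-y*(4*y - 3)^2 + 3*(2*y - 1)*(2*y^2 - 3*y + 1))/(2*y^2 - 3*y + 1)^3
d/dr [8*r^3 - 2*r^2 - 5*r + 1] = 24*r^2 - 4*r - 5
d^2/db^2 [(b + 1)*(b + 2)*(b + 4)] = 6*b + 14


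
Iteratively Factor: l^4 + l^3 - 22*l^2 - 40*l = (l - 5)*(l^3 + 6*l^2 + 8*l) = (l - 5)*(l + 2)*(l^2 + 4*l) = l*(l - 5)*(l + 2)*(l + 4)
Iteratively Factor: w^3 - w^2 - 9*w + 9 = (w - 3)*(w^2 + 2*w - 3) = (w - 3)*(w + 3)*(w - 1)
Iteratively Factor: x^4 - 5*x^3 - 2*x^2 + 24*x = (x + 2)*(x^3 - 7*x^2 + 12*x) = x*(x + 2)*(x^2 - 7*x + 12) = x*(x - 3)*(x + 2)*(x - 4)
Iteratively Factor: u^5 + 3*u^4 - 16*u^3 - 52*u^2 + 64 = (u - 1)*(u^4 + 4*u^3 - 12*u^2 - 64*u - 64) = (u - 1)*(u + 4)*(u^3 - 12*u - 16) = (u - 4)*(u - 1)*(u + 4)*(u^2 + 4*u + 4) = (u - 4)*(u - 1)*(u + 2)*(u + 4)*(u + 2)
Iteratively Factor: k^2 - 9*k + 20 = (k - 5)*(k - 4)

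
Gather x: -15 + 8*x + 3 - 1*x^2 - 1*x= -x^2 + 7*x - 12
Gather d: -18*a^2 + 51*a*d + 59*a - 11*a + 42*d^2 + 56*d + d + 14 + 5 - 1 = -18*a^2 + 48*a + 42*d^2 + d*(51*a + 57) + 18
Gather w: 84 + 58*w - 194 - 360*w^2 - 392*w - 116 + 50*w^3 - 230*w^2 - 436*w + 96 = 50*w^3 - 590*w^2 - 770*w - 130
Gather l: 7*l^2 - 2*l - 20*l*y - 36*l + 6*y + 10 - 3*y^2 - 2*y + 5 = 7*l^2 + l*(-20*y - 38) - 3*y^2 + 4*y + 15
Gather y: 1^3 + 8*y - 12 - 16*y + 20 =9 - 8*y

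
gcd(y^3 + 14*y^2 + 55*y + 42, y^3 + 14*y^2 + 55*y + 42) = y^3 + 14*y^2 + 55*y + 42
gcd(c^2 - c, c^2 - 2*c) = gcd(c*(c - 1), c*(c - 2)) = c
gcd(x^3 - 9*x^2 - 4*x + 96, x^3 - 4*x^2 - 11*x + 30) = x + 3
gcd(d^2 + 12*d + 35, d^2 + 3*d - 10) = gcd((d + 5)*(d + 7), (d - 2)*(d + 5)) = d + 5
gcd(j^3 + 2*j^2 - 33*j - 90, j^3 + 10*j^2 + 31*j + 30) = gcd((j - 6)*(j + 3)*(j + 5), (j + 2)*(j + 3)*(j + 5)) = j^2 + 8*j + 15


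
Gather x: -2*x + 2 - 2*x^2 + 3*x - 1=-2*x^2 + x + 1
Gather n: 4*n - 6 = 4*n - 6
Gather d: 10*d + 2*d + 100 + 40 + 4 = 12*d + 144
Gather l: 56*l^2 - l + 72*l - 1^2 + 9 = 56*l^2 + 71*l + 8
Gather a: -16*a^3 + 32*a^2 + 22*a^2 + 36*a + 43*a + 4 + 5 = -16*a^3 + 54*a^2 + 79*a + 9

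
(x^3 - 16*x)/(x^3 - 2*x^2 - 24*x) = (x - 4)/(x - 6)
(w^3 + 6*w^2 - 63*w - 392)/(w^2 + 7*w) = w - 1 - 56/w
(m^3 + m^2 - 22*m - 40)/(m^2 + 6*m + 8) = m - 5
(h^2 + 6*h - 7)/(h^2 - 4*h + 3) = (h + 7)/(h - 3)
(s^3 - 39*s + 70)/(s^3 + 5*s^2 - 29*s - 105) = (s - 2)/(s + 3)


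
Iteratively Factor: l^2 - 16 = (l + 4)*(l - 4)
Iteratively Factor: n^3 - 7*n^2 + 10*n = (n)*(n^2 - 7*n + 10) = n*(n - 5)*(n - 2)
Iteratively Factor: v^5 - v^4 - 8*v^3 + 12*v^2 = (v)*(v^4 - v^3 - 8*v^2 + 12*v) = v*(v - 2)*(v^3 + v^2 - 6*v) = v*(v - 2)^2*(v^2 + 3*v) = v*(v - 2)^2*(v + 3)*(v)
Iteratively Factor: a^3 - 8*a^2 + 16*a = (a - 4)*(a^2 - 4*a) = a*(a - 4)*(a - 4)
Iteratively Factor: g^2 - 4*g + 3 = (g - 1)*(g - 3)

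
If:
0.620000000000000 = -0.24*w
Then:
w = -2.58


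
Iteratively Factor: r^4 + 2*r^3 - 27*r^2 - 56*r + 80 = (r - 5)*(r^3 + 7*r^2 + 8*r - 16) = (r - 5)*(r + 4)*(r^2 + 3*r - 4) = (r - 5)*(r + 4)^2*(r - 1)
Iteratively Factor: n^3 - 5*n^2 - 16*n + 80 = (n - 4)*(n^2 - n - 20) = (n - 5)*(n - 4)*(n + 4)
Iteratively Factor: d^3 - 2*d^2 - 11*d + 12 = (d + 3)*(d^2 - 5*d + 4) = (d - 1)*(d + 3)*(d - 4)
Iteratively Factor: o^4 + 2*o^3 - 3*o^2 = (o + 3)*(o^3 - o^2) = o*(o + 3)*(o^2 - o) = o*(o - 1)*(o + 3)*(o)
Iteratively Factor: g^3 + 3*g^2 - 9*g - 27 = (g + 3)*(g^2 - 9) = (g + 3)^2*(g - 3)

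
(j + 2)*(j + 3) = j^2 + 5*j + 6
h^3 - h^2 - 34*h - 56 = (h - 7)*(h + 2)*(h + 4)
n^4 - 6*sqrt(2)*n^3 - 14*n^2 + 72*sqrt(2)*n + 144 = (n - 6*sqrt(2))*(n - 3*sqrt(2))*(n + sqrt(2))*(n + 2*sqrt(2))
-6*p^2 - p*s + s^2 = (-3*p + s)*(2*p + s)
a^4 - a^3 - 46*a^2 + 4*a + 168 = (a - 7)*(a - 2)*(a + 2)*(a + 6)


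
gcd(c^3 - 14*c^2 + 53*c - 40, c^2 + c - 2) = c - 1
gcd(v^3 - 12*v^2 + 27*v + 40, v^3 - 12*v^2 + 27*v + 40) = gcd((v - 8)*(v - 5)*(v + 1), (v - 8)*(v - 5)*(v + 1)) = v^3 - 12*v^2 + 27*v + 40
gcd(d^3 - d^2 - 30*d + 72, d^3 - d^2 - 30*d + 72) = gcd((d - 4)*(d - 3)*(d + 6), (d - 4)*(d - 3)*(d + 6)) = d^3 - d^2 - 30*d + 72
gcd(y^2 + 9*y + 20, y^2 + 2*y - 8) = y + 4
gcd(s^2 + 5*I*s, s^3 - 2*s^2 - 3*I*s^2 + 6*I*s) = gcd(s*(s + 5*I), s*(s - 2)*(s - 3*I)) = s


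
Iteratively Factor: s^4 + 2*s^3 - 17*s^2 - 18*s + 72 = (s - 2)*(s^3 + 4*s^2 - 9*s - 36) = (s - 2)*(s + 3)*(s^2 + s - 12) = (s - 2)*(s + 3)*(s + 4)*(s - 3)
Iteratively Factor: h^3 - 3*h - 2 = (h - 2)*(h^2 + 2*h + 1) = (h - 2)*(h + 1)*(h + 1)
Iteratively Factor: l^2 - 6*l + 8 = (l - 4)*(l - 2)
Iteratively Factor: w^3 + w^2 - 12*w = (w)*(w^2 + w - 12) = w*(w + 4)*(w - 3)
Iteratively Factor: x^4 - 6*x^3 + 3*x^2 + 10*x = (x + 1)*(x^3 - 7*x^2 + 10*x) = x*(x + 1)*(x^2 - 7*x + 10) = x*(x - 5)*(x + 1)*(x - 2)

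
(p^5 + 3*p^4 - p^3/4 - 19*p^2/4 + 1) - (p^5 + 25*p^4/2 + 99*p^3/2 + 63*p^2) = -19*p^4/2 - 199*p^3/4 - 271*p^2/4 + 1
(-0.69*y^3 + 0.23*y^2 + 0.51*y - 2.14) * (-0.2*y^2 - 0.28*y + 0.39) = 0.138*y^5 + 0.1472*y^4 - 0.4355*y^3 + 0.3749*y^2 + 0.7981*y - 0.8346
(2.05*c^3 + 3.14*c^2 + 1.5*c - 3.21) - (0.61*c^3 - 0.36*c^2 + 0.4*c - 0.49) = 1.44*c^3 + 3.5*c^2 + 1.1*c - 2.72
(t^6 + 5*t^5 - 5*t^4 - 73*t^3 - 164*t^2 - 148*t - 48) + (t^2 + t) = t^6 + 5*t^5 - 5*t^4 - 73*t^3 - 163*t^2 - 147*t - 48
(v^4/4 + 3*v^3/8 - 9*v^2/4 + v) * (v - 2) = v^5/4 - v^4/8 - 3*v^3 + 11*v^2/2 - 2*v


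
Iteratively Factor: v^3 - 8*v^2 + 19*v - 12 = (v - 4)*(v^2 - 4*v + 3) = (v - 4)*(v - 1)*(v - 3)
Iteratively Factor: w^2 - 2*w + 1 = (w - 1)*(w - 1)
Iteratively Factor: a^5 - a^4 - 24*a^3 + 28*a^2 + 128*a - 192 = (a - 2)*(a^4 + a^3 - 22*a^2 - 16*a + 96) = (a - 2)*(a + 4)*(a^3 - 3*a^2 - 10*a + 24) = (a - 4)*(a - 2)*(a + 4)*(a^2 + a - 6) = (a - 4)*(a - 2)^2*(a + 4)*(a + 3)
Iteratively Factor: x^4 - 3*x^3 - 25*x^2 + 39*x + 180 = (x - 5)*(x^3 + 2*x^2 - 15*x - 36) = (x - 5)*(x + 3)*(x^2 - x - 12) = (x - 5)*(x - 4)*(x + 3)*(x + 3)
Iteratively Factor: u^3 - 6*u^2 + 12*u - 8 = (u - 2)*(u^2 - 4*u + 4) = (u - 2)^2*(u - 2)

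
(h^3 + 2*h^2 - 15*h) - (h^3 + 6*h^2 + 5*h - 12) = -4*h^2 - 20*h + 12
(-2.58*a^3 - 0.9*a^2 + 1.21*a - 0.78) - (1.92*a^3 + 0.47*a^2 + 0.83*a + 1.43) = -4.5*a^3 - 1.37*a^2 + 0.38*a - 2.21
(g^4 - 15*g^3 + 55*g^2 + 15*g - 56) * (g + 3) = g^5 - 12*g^4 + 10*g^3 + 180*g^2 - 11*g - 168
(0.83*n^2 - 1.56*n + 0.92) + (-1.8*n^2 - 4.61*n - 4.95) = -0.97*n^2 - 6.17*n - 4.03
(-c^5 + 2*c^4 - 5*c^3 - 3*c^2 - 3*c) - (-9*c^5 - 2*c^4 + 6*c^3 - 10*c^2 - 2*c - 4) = 8*c^5 + 4*c^4 - 11*c^3 + 7*c^2 - c + 4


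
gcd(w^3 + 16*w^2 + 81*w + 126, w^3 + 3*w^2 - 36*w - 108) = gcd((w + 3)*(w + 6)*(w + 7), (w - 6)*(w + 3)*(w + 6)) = w^2 + 9*w + 18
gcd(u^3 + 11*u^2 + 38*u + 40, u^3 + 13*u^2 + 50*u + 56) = u^2 + 6*u + 8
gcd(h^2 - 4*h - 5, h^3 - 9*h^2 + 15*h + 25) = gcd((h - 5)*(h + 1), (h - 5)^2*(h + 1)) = h^2 - 4*h - 5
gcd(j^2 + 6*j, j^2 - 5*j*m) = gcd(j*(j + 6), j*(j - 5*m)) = j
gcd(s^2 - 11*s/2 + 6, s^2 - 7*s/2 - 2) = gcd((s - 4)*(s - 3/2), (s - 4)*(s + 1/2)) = s - 4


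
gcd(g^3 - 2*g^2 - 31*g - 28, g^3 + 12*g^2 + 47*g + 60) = g + 4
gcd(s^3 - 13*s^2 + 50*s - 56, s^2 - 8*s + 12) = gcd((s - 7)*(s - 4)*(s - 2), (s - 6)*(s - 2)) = s - 2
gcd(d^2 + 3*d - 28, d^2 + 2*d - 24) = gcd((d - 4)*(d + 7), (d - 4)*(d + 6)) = d - 4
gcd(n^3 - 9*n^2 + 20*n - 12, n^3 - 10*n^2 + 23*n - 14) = n^2 - 3*n + 2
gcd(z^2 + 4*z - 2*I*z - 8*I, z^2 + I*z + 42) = 1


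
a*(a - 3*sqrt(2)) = a^2 - 3*sqrt(2)*a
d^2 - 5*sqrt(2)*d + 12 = (d - 3*sqrt(2))*(d - 2*sqrt(2))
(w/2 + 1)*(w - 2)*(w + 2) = w^3/2 + w^2 - 2*w - 4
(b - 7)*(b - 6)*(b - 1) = b^3 - 14*b^2 + 55*b - 42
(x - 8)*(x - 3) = x^2 - 11*x + 24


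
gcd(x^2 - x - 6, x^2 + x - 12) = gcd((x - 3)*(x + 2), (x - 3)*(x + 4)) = x - 3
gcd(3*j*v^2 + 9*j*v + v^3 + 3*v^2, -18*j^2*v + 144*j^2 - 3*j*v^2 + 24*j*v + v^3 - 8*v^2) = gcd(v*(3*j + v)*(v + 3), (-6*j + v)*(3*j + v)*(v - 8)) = 3*j + v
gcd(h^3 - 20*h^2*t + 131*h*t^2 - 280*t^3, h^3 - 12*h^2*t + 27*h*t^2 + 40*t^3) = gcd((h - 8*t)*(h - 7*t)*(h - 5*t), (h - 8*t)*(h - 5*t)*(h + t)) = h^2 - 13*h*t + 40*t^2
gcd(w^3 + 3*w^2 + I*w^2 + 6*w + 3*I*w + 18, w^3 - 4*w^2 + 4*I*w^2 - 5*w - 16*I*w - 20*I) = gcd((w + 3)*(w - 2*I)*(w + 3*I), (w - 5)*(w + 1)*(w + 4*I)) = 1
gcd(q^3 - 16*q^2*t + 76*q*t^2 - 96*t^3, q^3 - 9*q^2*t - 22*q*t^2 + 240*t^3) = q^2 - 14*q*t + 48*t^2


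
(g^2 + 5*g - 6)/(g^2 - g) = (g + 6)/g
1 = 1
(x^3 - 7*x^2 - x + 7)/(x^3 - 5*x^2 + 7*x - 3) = (x^2 - 6*x - 7)/(x^2 - 4*x + 3)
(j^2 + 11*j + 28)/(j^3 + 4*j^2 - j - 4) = (j + 7)/(j^2 - 1)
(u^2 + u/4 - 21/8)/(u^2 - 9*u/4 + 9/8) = (4*u + 7)/(4*u - 3)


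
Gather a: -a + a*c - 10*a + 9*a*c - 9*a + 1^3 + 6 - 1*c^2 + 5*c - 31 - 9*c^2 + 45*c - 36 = a*(10*c - 20) - 10*c^2 + 50*c - 60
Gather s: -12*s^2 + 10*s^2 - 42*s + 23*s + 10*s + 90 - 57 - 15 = -2*s^2 - 9*s + 18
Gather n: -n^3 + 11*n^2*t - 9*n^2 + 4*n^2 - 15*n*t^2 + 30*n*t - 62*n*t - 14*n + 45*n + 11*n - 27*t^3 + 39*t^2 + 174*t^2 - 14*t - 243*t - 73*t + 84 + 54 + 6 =-n^3 + n^2*(11*t - 5) + n*(-15*t^2 - 32*t + 42) - 27*t^3 + 213*t^2 - 330*t + 144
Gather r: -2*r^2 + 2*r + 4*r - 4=-2*r^2 + 6*r - 4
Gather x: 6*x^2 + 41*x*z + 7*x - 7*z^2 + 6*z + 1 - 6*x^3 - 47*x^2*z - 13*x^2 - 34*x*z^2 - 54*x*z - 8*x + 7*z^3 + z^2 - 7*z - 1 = -6*x^3 + x^2*(-47*z - 7) + x*(-34*z^2 - 13*z - 1) + 7*z^3 - 6*z^2 - z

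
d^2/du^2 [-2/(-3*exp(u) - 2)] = (18*exp(u) - 12)*exp(u)/(3*exp(u) + 2)^3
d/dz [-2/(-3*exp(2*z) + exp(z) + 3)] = (2 - 12*exp(z))*exp(z)/(-3*exp(2*z) + exp(z) + 3)^2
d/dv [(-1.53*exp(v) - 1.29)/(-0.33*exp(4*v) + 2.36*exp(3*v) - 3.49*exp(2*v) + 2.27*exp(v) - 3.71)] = (-1.5147*exp(4*v) + 5.5188*exp(3*v) + 3.7935*exp(2*v) - 9.0042*exp(v) + 8.6046)*exp(v)/(0.1089*exp(8*v) - 1.5576*exp(7*v) + 7.873*exp(6*v) - 17.971*exp(5*v) + 25.3431*exp(4*v) - 33.3558*exp(3*v) + 31.0487*exp(2*v) - 16.8434*exp(v) + 13.7641)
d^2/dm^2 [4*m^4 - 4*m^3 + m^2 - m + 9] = 48*m^2 - 24*m + 2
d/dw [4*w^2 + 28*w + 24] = 8*w + 28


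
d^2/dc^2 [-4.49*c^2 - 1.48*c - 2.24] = -8.98000000000000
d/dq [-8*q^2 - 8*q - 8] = -16*q - 8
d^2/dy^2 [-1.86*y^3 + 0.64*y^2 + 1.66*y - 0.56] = 1.28 - 11.16*y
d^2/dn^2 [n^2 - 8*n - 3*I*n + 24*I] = 2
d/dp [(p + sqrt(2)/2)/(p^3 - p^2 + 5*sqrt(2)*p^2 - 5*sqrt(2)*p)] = (p*(p^2 - p + 5*sqrt(2)*p - 5*sqrt(2)) - (2*p + sqrt(2))*(3*p^2 - 2*p + 10*sqrt(2)*p - 5*sqrt(2))/2)/(p^2*(p^2 - p + 5*sqrt(2)*p - 5*sqrt(2))^2)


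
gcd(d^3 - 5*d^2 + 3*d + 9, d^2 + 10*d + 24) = 1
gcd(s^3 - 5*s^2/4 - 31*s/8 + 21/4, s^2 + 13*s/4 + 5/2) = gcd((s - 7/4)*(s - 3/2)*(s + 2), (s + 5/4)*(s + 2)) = s + 2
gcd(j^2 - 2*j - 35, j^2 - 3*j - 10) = 1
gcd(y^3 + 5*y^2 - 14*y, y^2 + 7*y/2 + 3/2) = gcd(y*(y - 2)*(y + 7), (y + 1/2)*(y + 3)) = 1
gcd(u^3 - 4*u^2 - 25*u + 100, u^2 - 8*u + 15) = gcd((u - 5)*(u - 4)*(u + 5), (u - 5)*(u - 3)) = u - 5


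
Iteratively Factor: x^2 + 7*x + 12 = (x + 4)*(x + 3)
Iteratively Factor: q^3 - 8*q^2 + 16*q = (q - 4)*(q^2 - 4*q) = q*(q - 4)*(q - 4)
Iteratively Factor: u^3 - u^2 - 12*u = (u)*(u^2 - u - 12) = u*(u - 4)*(u + 3)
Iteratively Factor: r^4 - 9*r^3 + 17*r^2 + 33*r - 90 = (r - 3)*(r^3 - 6*r^2 - r + 30) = (r - 3)*(r + 2)*(r^2 - 8*r + 15) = (r - 3)^2*(r + 2)*(r - 5)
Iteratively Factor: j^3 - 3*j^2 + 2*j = (j - 1)*(j^2 - 2*j) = (j - 2)*(j - 1)*(j)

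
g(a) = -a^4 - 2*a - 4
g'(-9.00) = 2914.00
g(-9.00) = -6547.00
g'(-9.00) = 2914.00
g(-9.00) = -6547.00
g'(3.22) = -135.54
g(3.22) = -117.94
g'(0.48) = -2.44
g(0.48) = -5.01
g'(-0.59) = -1.18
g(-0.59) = -2.94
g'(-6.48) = 1086.39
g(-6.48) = -1754.23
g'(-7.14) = 1453.98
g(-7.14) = -2588.64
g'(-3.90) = 235.28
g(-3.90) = -227.54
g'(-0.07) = -2.00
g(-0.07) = -3.86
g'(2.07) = -37.48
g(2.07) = -26.50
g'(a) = -4*a^3 - 2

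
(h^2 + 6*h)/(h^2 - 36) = h/(h - 6)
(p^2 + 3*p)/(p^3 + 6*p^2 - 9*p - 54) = p/(p^2 + 3*p - 18)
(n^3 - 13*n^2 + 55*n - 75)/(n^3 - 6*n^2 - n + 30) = (n - 5)/(n + 2)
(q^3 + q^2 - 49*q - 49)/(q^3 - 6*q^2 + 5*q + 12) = (q^2 - 49)/(q^2 - 7*q + 12)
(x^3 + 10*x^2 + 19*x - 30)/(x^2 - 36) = (x^2 + 4*x - 5)/(x - 6)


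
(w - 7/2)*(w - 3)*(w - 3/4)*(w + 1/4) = w^4 - 7*w^3 + 217*w^2/16 - 129*w/32 - 63/32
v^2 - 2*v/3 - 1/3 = (v - 1)*(v + 1/3)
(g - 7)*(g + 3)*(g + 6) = g^3 + 2*g^2 - 45*g - 126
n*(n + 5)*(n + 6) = n^3 + 11*n^2 + 30*n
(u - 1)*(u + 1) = u^2 - 1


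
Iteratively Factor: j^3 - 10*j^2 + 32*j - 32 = (j - 4)*(j^2 - 6*j + 8) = (j - 4)*(j - 2)*(j - 4)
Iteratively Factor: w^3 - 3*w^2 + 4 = (w - 2)*(w^2 - w - 2) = (w - 2)*(w + 1)*(w - 2)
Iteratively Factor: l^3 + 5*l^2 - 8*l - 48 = (l + 4)*(l^2 + l - 12) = (l - 3)*(l + 4)*(l + 4)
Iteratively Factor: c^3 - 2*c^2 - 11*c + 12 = (c - 4)*(c^2 + 2*c - 3) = (c - 4)*(c + 3)*(c - 1)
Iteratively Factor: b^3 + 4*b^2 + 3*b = (b + 3)*(b^2 + b) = (b + 1)*(b + 3)*(b)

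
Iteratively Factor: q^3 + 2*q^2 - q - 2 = (q + 2)*(q^2 - 1) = (q - 1)*(q + 2)*(q + 1)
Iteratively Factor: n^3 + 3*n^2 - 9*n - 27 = (n - 3)*(n^2 + 6*n + 9) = (n - 3)*(n + 3)*(n + 3)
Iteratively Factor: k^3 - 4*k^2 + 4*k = (k - 2)*(k^2 - 2*k) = (k - 2)^2*(k)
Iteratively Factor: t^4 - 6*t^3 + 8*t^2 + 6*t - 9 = (t - 1)*(t^3 - 5*t^2 + 3*t + 9) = (t - 3)*(t - 1)*(t^2 - 2*t - 3) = (t - 3)^2*(t - 1)*(t + 1)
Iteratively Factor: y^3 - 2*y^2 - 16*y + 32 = (y - 2)*(y^2 - 16) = (y - 4)*(y - 2)*(y + 4)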